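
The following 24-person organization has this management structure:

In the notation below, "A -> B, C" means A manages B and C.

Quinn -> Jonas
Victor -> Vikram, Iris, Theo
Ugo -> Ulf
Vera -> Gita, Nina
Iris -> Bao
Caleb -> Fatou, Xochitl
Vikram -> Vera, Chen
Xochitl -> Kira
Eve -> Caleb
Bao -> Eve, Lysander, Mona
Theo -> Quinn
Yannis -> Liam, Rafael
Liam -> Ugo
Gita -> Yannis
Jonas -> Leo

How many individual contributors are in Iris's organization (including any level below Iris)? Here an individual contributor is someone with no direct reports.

4

The people in Iris's organization with no one reporting to them are Mona, Lysander, Kira, Fatou. That is 4.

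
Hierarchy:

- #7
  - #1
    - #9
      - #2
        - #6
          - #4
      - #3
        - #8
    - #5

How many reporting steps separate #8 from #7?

4

Chain from #8 up to #7: #8 → #3 → #9 → #1 → #7. That is 4 steps up, so #8 is 4 levels below #7.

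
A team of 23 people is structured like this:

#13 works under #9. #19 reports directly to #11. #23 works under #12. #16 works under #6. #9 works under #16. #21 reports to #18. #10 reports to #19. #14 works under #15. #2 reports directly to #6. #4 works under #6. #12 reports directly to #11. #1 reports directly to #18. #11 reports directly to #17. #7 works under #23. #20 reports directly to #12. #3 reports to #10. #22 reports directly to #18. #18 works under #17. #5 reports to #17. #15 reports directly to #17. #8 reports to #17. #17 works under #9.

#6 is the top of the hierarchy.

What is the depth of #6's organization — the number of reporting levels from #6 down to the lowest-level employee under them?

7

The longest chain under #6 runs #6 → #16 → #9 → #17 → #11 → #19 → #10 → #3, which is 7 levels below #6.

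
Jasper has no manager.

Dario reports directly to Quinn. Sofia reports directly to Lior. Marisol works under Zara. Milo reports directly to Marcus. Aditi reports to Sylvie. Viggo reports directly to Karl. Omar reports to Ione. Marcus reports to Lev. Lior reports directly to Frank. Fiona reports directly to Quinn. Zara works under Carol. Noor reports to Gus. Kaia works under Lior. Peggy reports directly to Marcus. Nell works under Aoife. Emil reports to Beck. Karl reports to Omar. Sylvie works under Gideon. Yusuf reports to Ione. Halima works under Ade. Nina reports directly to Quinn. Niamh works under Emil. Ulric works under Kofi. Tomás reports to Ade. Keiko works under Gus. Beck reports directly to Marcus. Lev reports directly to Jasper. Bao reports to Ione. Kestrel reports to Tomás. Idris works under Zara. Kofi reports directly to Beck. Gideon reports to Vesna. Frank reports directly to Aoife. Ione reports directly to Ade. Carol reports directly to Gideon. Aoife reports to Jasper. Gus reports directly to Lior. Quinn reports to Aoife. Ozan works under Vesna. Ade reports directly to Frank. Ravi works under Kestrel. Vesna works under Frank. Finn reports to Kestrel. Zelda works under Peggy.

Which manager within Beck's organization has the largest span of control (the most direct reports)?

Direct-report counts within Beck's organization: Beck has 2; Emil has 1; Kofi has 1. The largest is 2, held by Beck.

Beck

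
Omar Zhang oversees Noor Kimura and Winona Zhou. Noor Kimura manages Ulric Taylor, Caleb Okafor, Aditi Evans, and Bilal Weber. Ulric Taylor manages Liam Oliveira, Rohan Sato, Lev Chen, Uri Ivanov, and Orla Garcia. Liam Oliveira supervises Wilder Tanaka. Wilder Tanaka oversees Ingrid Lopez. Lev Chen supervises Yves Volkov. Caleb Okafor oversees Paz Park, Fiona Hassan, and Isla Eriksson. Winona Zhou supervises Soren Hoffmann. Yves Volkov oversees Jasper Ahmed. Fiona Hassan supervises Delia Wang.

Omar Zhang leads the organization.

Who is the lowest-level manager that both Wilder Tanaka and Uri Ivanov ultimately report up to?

Ulric Taylor

Wilder Tanaka's chain of managers is Liam Oliveira, Ulric Taylor, Noor Kimura, Omar Zhang. Uri Ivanov's chain of managers is Ulric Taylor, Noor Kimura, Omar Zhang. The first manager that appears in both chains is Ulric Taylor.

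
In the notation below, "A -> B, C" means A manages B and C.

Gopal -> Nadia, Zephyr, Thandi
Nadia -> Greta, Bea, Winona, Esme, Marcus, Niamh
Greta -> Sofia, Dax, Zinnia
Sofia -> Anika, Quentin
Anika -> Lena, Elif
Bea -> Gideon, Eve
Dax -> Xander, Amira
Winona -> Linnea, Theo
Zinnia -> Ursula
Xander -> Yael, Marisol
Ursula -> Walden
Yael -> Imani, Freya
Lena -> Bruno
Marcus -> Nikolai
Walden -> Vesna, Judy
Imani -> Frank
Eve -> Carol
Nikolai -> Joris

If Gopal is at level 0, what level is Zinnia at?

3

Chain from Zinnia up to Gopal: Zinnia → Greta → Nadia → Gopal. That is 3 steps up, so Zinnia is 3 levels below Gopal.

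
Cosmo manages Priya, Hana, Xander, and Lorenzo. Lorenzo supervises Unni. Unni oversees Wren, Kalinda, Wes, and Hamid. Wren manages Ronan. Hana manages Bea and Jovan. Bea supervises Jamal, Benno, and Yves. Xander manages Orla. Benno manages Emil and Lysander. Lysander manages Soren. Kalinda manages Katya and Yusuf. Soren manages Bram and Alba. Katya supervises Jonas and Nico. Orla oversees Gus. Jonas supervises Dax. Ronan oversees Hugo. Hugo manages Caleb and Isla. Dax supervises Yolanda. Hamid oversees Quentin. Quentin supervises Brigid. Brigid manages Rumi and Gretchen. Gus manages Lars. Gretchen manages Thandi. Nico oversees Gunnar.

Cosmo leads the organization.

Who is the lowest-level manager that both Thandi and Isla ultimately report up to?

Unni

Thandi's chain of managers is Gretchen, Brigid, Quentin, Hamid, Unni, Lorenzo, Cosmo. Isla's chain of managers is Hugo, Ronan, Wren, Unni, Lorenzo, Cosmo. The first manager that appears in both chains is Unni.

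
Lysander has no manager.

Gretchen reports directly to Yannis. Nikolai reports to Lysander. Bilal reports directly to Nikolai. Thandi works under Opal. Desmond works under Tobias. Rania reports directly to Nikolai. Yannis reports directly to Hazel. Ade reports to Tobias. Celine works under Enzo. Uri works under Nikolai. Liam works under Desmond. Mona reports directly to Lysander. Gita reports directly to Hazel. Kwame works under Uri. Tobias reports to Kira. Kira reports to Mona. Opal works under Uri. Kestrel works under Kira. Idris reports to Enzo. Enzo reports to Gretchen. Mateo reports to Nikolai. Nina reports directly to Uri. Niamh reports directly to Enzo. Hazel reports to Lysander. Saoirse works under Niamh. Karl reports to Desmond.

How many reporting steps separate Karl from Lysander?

5

Chain from Karl up to Lysander: Karl → Desmond → Tobias → Kira → Mona → Lysander. That is 5 steps up, so Karl is 5 levels below Lysander.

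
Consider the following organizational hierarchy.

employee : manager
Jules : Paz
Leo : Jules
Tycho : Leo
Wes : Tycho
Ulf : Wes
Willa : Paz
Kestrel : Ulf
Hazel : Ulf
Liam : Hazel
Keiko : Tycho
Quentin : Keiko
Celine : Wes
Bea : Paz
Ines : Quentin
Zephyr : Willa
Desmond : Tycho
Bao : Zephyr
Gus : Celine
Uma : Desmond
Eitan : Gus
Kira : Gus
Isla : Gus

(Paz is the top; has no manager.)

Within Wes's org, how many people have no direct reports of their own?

5

The people in Wes's organization with no one reporting to them are Isla, Kira, Eitan, Liam, Kestrel. That is 5.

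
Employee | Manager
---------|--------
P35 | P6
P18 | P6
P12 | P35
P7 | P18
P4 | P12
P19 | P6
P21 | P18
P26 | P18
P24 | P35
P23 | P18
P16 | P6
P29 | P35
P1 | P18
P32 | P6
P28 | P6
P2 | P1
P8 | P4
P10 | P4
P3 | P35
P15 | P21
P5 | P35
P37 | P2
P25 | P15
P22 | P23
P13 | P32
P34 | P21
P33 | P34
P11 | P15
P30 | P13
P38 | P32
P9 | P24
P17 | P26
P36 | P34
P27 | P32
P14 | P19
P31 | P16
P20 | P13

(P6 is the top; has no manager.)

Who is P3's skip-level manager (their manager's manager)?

P6

P3 reports to P35, and P35 reports to P6. So P3's skip-level manager is P6.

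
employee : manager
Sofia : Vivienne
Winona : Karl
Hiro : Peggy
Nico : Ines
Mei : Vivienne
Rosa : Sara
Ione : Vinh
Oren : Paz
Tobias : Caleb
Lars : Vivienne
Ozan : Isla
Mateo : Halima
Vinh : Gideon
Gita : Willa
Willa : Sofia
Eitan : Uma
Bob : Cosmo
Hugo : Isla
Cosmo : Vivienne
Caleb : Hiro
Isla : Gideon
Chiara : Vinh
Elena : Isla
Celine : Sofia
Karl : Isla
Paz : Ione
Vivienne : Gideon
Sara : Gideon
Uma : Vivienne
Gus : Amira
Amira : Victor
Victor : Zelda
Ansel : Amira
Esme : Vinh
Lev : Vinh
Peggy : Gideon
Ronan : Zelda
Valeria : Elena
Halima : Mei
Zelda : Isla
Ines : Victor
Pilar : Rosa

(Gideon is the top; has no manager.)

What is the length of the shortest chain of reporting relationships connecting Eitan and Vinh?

4

Eitan is 3 levels below Gideon, and Vinh is 1 level below Gideon (their lowest common manager). The shortest path runs up from Eitan to Gideon and back down to Vinh: 3 + 1 = 4 links.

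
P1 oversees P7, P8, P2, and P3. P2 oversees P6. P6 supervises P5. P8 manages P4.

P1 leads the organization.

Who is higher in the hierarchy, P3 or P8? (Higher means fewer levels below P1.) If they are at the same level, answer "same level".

Both P3 and P8 are 1 level below P1.

same level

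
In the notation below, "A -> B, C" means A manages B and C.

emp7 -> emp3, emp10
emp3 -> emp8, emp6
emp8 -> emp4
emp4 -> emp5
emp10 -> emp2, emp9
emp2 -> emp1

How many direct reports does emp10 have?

emp10 directly manages emp2, emp9. That is 2 direct reports.

2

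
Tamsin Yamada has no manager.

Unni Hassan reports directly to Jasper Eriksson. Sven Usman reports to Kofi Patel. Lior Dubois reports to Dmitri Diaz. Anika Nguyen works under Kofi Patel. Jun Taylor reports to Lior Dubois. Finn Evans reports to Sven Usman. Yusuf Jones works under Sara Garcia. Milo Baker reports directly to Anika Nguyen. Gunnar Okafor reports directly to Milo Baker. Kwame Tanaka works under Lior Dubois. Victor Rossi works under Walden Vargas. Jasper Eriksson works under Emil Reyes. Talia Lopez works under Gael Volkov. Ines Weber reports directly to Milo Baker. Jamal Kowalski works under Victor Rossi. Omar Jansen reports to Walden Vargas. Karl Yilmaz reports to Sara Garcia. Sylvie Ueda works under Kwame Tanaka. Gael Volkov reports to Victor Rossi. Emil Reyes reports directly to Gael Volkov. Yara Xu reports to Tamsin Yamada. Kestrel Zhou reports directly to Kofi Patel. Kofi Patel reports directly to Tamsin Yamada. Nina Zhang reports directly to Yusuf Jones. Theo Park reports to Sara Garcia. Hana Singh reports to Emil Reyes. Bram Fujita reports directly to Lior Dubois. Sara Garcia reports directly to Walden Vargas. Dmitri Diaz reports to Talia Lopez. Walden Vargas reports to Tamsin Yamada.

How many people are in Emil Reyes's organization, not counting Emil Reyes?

3

Emil Reyes directly manages Jasper Eriksson, Hana Singh. Under Jasper Eriksson: Unni Hassan (1). Hana Singh has no reports. So Emil Reyes's organization is 2 direct reports plus everyone under them: 2 + 1 = 3.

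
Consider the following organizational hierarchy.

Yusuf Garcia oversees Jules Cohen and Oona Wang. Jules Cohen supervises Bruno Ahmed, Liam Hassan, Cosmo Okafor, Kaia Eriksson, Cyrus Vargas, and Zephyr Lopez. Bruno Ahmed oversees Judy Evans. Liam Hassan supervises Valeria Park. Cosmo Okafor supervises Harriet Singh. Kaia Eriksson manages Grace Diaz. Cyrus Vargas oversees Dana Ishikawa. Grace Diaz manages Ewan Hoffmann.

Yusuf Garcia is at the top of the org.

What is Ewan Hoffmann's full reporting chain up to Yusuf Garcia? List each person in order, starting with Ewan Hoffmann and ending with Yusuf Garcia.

Ewan Hoffmann -> Grace Diaz -> Kaia Eriksson -> Jules Cohen -> Yusuf Garcia

Ewan Hoffmann reports to Grace Diaz. Grace Diaz reports to Kaia Eriksson. Kaia Eriksson reports to Jules Cohen. Jules Cohen reports to Yusuf Garcia. Yusuf Garcia is at the top.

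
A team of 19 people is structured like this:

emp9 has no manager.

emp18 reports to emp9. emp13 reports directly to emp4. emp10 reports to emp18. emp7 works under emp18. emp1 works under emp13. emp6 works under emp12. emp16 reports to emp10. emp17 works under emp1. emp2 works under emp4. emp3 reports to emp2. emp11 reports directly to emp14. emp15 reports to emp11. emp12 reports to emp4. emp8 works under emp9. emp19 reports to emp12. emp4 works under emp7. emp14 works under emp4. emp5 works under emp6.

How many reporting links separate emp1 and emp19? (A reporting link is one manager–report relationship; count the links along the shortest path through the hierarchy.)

emp1 is 2 levels below emp4, and emp19 is 2 levels below emp4 (their lowest common manager). The shortest path runs up from emp1 to emp4 and back down to emp19: 2 + 2 = 4 links.

4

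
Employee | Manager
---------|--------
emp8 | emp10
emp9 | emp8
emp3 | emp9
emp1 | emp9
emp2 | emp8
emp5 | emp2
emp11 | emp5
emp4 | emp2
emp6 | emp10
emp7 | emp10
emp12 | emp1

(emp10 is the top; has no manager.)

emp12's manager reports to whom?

emp12 reports to emp1, and emp1 reports to emp9. So emp12's skip-level manager is emp9.

emp9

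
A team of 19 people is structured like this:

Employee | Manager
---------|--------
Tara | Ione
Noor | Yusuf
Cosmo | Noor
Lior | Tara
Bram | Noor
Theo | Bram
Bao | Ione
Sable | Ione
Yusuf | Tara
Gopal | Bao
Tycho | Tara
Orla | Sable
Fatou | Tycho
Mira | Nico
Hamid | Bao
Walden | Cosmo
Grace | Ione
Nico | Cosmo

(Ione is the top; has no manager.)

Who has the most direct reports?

Direct-report counts: Ione has 4; Sable has 1; Bao has 2; Tara has 3; Tycho has 1; Yusuf has 1; Noor has 2; Bram has 1; Cosmo has 2; Nico has 1. The largest is 4, held by Ione.

Ione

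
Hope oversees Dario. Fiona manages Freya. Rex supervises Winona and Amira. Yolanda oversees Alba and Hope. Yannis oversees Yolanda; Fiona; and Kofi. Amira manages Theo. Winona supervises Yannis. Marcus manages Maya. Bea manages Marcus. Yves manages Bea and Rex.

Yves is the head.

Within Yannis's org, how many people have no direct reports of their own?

4

The people in Yannis's organization with no one reporting to them are Kofi, Freya, Alba, Dario. That is 4.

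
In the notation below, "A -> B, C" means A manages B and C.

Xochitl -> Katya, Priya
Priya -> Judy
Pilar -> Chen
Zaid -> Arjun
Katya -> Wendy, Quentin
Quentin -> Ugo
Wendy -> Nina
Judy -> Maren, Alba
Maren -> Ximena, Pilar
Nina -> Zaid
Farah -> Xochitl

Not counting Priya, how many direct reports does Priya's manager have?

Priya reports to Xochitl. Xochitl's other direct reports are Katya — 1 peer.

1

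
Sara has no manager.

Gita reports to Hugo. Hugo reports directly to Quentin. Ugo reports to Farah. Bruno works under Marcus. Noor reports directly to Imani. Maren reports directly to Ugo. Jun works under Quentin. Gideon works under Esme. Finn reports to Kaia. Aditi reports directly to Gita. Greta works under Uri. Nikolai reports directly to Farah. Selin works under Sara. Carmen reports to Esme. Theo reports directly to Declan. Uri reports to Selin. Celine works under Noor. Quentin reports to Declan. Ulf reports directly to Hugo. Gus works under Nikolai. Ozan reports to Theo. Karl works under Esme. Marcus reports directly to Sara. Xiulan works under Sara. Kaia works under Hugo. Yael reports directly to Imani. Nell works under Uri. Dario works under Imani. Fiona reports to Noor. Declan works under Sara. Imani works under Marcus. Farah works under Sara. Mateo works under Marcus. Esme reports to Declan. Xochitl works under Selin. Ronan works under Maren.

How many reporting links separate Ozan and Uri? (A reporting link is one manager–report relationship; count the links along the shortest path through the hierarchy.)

5

Ozan is 3 levels below Sara, and Uri is 2 levels below Sara (their lowest common manager). The shortest path runs up from Ozan to Sara and back down to Uri: 3 + 2 = 5 links.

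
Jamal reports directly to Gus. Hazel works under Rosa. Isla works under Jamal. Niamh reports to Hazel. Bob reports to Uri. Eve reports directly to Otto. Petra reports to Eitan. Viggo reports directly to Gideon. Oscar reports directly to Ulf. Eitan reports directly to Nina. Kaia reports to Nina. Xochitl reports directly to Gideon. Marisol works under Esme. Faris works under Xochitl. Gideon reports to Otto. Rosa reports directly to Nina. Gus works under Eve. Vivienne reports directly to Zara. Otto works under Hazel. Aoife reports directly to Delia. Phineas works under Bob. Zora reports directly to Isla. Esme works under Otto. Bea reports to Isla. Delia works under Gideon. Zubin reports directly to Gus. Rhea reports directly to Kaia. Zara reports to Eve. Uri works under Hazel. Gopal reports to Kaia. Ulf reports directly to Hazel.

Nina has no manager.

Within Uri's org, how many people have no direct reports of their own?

1

The only person in Uri's organization with no one reporting to them is Phineas. That is 1.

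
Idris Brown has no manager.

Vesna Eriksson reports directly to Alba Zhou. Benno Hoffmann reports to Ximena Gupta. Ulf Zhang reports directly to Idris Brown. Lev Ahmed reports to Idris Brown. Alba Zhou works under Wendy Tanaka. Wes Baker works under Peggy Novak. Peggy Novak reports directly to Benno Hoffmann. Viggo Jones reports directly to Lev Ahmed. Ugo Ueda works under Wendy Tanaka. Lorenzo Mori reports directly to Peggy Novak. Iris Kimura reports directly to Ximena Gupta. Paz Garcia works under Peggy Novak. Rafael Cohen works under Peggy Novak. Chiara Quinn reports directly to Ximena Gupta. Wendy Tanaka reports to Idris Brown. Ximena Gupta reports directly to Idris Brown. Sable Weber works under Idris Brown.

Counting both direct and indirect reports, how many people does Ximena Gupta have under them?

8

Ximena Gupta directly manages Benno Hoffmann, Iris Kimura, Chiara Quinn. Under Benno Hoffmann: Peggy Novak, Paz Garcia, Wes Baker, Lorenzo Mori, Rafael Cohen (5). Iris Kimura has no reports. Chiara Quinn has no reports. So Ximena Gupta's organization is 3 direct reports plus everyone under them: 6 + 1 + 1 = 8.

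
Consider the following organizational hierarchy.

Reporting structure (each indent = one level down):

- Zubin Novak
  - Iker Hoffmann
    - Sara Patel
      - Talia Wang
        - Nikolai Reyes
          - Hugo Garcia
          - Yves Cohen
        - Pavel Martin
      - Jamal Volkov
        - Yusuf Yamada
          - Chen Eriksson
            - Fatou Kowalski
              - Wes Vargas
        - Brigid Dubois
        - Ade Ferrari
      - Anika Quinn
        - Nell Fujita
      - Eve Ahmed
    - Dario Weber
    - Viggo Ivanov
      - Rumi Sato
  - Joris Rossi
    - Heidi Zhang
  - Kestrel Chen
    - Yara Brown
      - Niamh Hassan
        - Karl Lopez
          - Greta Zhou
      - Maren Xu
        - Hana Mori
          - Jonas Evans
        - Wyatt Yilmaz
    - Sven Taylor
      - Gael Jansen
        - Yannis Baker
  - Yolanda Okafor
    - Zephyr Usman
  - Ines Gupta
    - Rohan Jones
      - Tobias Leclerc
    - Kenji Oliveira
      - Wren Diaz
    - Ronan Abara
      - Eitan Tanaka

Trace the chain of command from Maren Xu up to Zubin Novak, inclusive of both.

Maren Xu -> Yara Brown -> Kestrel Chen -> Zubin Novak

Maren Xu reports to Yara Brown. Yara Brown reports to Kestrel Chen. Kestrel Chen reports to Zubin Novak. Zubin Novak is at the top.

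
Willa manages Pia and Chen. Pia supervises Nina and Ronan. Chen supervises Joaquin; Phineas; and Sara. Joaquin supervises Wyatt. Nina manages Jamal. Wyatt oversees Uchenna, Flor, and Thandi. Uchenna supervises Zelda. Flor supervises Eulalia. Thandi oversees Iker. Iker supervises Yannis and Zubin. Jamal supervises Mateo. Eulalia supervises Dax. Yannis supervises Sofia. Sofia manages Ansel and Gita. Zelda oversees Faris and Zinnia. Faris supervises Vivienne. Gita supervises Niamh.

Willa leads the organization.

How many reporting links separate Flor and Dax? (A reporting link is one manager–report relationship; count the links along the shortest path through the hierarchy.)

Dax is in Flor's organization: the chain from Dax up to Flor is Dax → Eulalia → Flor, which is 2 links.

2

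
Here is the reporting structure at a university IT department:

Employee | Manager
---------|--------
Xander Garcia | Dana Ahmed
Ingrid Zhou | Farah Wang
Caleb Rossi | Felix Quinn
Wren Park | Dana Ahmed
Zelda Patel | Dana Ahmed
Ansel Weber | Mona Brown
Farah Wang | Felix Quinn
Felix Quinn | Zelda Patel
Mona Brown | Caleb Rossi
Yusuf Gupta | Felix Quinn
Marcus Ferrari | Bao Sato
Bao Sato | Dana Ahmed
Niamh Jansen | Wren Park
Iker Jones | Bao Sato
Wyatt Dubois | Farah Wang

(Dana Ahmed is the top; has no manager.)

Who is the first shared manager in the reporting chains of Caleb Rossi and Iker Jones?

Dana Ahmed

Caleb Rossi's chain of managers is Felix Quinn, Zelda Patel, Dana Ahmed. Iker Jones's chain of managers is Bao Sato, Dana Ahmed. The first manager that appears in both chains is Dana Ahmed.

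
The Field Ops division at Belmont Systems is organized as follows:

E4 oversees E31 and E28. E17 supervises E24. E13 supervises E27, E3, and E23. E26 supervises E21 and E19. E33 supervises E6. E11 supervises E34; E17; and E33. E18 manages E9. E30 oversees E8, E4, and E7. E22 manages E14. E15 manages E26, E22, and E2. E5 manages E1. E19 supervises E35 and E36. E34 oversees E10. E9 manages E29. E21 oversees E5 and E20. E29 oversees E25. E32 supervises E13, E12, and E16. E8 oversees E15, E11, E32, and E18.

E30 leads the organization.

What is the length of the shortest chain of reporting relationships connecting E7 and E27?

5

E7 is 1 level below E30, and E27 is 4 levels below E30 (their lowest common manager). The shortest path runs up from E7 to E30 and back down to E27: 1 + 4 = 5 links.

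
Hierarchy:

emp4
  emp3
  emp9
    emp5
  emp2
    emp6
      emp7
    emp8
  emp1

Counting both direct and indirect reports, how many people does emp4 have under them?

emp4 directly manages emp3, emp9, emp2, emp1. emp3 has no reports. Under emp9: emp5 (1). Under emp2: emp8, emp6, emp7 (3). emp1 has no reports. So emp4's organization is 4 direct reports plus everyone under them: 1 + 2 + 4 + 1 = 8.

8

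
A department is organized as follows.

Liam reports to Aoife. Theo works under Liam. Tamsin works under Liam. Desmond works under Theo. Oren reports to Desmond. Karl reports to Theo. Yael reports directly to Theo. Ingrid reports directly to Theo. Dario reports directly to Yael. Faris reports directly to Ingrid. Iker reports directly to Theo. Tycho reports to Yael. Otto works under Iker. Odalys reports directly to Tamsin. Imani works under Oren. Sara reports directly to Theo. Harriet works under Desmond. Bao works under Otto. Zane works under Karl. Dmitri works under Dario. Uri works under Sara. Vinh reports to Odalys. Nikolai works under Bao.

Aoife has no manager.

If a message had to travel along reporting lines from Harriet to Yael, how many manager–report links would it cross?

3

Harriet is 2 levels below Theo, and Yael is 1 level below Theo (their lowest common manager). The shortest path runs up from Harriet to Theo and back down to Yael: 2 + 1 = 3 links.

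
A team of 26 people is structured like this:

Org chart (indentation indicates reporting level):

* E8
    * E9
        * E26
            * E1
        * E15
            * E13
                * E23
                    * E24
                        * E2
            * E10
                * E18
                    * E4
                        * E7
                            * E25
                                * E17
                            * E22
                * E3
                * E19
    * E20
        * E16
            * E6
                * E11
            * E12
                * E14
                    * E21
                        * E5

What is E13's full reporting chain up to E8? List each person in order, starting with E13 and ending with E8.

E13 -> E15 -> E9 -> E8

E13 reports to E15. E15 reports to E9. E9 reports to E8. E8 is at the top.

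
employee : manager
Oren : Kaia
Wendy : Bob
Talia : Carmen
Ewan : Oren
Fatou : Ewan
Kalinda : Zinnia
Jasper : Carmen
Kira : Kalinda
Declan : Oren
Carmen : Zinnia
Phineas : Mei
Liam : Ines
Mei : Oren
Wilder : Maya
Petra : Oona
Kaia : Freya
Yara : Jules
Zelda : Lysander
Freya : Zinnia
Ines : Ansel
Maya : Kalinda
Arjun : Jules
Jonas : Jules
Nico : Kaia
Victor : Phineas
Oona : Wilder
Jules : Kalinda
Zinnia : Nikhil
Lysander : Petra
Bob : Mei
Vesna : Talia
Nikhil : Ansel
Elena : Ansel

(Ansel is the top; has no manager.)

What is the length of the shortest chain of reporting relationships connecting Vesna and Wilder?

Vesna is 3 levels below Zinnia, and Wilder is 3 levels below Zinnia (their lowest common manager). The shortest path runs up from Vesna to Zinnia and back down to Wilder: 3 + 3 = 6 links.

6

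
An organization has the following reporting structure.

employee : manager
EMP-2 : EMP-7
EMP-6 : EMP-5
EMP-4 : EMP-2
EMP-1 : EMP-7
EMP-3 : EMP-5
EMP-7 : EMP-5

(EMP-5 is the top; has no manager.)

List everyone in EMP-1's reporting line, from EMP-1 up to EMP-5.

EMP-1 reports to EMP-7. EMP-7 reports to EMP-5. EMP-5 is at the top.

EMP-1 -> EMP-7 -> EMP-5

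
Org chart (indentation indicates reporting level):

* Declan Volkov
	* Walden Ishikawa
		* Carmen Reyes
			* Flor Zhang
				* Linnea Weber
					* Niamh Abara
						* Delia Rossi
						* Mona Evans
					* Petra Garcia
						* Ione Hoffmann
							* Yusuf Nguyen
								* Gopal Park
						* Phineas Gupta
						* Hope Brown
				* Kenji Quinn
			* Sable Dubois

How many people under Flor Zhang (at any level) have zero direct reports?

6

The people in Flor Zhang's organization with no one reporting to them are Kenji Quinn, Hope Brown, Phineas Gupta, Gopal Park, Mona Evans, Delia Rossi. That is 6.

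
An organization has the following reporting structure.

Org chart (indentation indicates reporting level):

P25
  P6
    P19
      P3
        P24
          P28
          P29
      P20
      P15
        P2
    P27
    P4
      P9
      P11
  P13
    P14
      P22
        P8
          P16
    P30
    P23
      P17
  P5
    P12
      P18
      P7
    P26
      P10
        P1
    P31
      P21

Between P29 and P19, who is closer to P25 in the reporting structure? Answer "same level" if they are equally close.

P29 is 5 levels below P25; P19 is 2. P19 is higher.

P19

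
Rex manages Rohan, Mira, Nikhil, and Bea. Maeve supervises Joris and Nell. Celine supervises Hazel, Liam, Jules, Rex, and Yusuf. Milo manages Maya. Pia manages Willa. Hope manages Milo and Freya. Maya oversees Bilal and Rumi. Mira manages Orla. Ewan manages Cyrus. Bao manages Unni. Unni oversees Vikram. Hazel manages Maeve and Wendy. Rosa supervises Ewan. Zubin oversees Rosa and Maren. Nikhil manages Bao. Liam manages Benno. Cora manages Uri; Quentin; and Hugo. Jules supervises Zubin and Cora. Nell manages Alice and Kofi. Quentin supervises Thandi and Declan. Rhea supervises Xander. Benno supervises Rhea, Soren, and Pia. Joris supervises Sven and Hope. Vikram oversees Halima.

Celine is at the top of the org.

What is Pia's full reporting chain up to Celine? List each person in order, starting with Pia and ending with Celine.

Pia reports to Benno. Benno reports to Liam. Liam reports to Celine. Celine is at the top.

Pia -> Benno -> Liam -> Celine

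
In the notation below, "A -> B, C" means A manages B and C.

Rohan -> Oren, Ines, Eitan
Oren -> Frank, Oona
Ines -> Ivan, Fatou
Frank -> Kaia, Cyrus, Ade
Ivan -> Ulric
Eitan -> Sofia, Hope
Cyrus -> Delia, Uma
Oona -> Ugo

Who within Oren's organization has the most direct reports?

Frank

Direct-report counts within Oren's organization: Oren has 2; Oona has 1; Frank has 3; Cyrus has 2. The largest is 3, held by Frank.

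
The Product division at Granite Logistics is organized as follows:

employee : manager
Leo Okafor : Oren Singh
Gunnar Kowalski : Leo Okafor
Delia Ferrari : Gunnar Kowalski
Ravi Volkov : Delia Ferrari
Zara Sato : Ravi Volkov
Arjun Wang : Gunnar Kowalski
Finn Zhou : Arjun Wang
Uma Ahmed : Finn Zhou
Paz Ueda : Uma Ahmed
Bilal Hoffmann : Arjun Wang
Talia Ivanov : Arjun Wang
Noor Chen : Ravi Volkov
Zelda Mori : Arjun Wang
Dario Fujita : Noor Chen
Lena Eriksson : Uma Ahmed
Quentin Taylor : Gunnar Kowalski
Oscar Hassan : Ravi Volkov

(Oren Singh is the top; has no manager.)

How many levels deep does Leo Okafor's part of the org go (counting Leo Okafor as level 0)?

The longest chain under Leo Okafor runs Leo Okafor → Gunnar Kowalski → Arjun Wang → Finn Zhou → Uma Ahmed → Lena Eriksson, which is 5 levels below Leo Okafor.

5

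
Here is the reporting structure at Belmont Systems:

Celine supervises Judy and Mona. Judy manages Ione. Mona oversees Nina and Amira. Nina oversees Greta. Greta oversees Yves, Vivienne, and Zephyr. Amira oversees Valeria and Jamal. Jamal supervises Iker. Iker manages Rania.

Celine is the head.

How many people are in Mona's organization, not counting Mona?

Mona directly manages Nina, Amira. Under Nina: Greta, Vivienne, Zephyr, Yves (4). Under Amira: Jamal, Iker, Rania, Valeria (4). So Mona's organization is 2 direct reports plus everyone under them: 5 + 5 = 10.

10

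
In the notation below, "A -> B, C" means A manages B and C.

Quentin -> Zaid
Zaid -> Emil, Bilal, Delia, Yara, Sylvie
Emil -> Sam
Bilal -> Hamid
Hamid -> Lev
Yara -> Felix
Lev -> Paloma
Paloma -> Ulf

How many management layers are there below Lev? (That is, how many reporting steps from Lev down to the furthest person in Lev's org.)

The longest chain under Lev runs Lev → Paloma → Ulf, which is 2 levels below Lev.

2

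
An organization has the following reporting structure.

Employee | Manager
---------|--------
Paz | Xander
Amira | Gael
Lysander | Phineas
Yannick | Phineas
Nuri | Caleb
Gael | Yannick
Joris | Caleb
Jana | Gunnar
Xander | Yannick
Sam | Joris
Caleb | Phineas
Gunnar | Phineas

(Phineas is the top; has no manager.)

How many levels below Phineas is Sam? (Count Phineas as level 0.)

Chain from Sam up to Phineas: Sam → Joris → Caleb → Phineas. That is 3 steps up, so Sam is 3 levels below Phineas.

3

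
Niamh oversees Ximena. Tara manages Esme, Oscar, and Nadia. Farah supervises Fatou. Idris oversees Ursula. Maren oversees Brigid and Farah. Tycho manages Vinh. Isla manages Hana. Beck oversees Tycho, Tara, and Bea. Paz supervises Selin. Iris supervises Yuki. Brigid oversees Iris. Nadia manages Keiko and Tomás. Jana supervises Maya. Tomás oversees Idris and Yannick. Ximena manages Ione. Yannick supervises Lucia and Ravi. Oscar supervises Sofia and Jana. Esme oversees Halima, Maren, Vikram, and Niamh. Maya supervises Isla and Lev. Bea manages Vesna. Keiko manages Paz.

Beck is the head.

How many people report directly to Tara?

3

Tara directly manages Esme, Oscar, Nadia. That is 3 direct reports.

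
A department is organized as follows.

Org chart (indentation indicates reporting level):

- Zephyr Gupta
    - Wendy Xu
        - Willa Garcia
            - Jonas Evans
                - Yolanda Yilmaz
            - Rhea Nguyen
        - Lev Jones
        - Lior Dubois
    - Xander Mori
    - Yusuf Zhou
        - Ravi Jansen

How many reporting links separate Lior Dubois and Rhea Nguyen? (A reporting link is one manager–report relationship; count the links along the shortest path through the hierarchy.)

3

Lior Dubois is 1 level below Wendy Xu, and Rhea Nguyen is 2 levels below Wendy Xu (their lowest common manager). The shortest path runs up from Lior Dubois to Wendy Xu and back down to Rhea Nguyen: 1 + 2 = 3 links.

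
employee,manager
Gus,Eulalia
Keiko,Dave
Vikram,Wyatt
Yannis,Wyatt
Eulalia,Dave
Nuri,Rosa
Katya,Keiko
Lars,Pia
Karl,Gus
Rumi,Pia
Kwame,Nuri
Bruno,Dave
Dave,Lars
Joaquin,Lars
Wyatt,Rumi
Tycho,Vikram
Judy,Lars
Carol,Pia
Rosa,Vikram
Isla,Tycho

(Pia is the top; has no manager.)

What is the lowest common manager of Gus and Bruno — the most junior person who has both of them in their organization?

Gus's chain of managers is Eulalia, Dave, Lars, Pia. Bruno's chain of managers is Dave, Lars, Pia. The first manager that appears in both chains is Dave.

Dave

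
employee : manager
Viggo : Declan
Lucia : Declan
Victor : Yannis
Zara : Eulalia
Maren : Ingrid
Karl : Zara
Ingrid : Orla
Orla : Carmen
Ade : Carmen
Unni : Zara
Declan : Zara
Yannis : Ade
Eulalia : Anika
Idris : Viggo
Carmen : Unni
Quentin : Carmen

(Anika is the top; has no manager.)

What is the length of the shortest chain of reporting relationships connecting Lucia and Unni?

Lucia is 2 levels below Zara, and Unni is 1 level below Zara (their lowest common manager). The shortest path runs up from Lucia to Zara and back down to Unni: 2 + 1 = 3 links.

3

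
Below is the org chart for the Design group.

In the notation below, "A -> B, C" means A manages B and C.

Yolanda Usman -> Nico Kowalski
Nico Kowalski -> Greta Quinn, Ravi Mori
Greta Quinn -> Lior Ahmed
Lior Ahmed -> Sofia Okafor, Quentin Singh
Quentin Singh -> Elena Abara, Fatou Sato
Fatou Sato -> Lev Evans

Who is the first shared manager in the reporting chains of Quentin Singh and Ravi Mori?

Quentin Singh's chain of managers is Lior Ahmed, Greta Quinn, Nico Kowalski, Yolanda Usman. Ravi Mori's chain of managers is Nico Kowalski, Yolanda Usman. The first manager that appears in both chains is Nico Kowalski.

Nico Kowalski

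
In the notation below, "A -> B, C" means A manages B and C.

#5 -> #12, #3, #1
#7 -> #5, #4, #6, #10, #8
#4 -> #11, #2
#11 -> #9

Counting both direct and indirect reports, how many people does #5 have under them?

#5 directly manages #12, #3, #1. #12 has no reports. #3 has no reports. #1 has no reports. So #5's organization is 3 direct reports plus everyone under them: 1 + 1 + 1 = 3.

3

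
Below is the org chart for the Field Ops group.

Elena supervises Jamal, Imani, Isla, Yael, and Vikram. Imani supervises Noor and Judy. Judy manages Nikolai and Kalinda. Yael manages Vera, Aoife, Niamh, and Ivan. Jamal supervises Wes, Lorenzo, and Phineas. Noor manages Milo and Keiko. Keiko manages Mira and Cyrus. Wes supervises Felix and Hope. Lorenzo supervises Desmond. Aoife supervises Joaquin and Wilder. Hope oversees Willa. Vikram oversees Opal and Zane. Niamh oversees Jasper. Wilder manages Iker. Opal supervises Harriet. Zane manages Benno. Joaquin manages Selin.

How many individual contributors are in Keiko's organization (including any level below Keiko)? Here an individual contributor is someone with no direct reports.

2

The people in Keiko's organization with no one reporting to them are Mira, Cyrus. That is 2.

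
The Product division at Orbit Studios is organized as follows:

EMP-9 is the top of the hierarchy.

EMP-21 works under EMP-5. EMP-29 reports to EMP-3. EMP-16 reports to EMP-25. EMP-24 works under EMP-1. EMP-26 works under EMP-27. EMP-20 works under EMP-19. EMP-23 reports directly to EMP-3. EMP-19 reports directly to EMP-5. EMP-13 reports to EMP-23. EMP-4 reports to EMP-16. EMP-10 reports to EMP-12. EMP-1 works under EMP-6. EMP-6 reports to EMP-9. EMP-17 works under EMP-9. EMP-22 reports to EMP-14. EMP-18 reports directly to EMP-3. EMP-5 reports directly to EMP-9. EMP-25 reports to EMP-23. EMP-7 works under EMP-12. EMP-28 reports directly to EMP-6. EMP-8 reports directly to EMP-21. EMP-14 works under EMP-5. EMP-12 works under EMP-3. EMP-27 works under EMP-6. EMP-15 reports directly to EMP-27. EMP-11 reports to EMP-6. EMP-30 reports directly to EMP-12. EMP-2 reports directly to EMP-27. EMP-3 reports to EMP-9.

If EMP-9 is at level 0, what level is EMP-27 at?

2

Chain from EMP-27 up to EMP-9: EMP-27 → EMP-6 → EMP-9. That is 2 steps up, so EMP-27 is 2 levels below EMP-9.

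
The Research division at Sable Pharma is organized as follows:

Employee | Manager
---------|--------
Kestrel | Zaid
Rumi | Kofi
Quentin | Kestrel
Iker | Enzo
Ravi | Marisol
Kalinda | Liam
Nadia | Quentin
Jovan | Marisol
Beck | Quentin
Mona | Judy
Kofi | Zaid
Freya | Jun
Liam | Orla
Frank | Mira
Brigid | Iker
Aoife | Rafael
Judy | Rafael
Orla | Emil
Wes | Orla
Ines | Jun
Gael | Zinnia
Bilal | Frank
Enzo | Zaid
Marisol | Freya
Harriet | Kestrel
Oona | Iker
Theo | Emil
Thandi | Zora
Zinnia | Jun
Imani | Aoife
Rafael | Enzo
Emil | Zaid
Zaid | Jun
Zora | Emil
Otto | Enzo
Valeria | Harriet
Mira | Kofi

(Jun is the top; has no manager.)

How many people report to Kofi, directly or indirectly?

Kofi directly manages Mira, Rumi. Under Mira: Frank, Bilal (2). Rumi has no reports. So Kofi's organization is 2 direct reports plus everyone under them: 3 + 1 = 4.

4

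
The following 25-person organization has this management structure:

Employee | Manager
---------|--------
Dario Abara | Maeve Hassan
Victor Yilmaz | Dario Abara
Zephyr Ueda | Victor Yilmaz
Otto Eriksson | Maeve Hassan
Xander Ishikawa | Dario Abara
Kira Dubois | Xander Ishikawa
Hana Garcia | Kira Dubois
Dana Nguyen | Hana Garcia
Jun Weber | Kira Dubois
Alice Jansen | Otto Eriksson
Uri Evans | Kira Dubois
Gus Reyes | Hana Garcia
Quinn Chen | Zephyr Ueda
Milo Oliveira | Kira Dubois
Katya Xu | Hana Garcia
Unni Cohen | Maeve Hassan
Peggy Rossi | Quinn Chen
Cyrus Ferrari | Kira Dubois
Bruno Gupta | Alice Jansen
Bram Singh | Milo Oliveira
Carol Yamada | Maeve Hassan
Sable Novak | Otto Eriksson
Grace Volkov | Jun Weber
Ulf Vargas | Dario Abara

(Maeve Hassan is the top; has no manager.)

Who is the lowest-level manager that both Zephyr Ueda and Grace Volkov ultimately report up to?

Dario Abara

Zephyr Ueda's chain of managers is Victor Yilmaz, Dario Abara, Maeve Hassan. Grace Volkov's chain of managers is Jun Weber, Kira Dubois, Xander Ishikawa, Dario Abara, Maeve Hassan. The first manager that appears in both chains is Dario Abara.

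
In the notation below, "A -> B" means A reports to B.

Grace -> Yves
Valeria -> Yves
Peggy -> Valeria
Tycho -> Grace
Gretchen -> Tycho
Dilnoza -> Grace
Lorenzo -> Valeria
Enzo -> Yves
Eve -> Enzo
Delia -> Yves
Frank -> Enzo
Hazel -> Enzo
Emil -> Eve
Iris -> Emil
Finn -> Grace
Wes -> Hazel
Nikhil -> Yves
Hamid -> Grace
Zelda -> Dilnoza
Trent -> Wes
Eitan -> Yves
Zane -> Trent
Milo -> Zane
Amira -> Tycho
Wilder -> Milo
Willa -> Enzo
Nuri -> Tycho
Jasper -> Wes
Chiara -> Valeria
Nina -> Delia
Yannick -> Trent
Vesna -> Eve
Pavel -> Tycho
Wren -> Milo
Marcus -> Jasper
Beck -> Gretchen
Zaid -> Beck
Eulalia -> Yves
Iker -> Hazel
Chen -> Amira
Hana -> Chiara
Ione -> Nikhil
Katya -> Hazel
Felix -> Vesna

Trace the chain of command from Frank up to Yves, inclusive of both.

Frank reports to Enzo. Enzo reports to Yves. Yves is at the top.

Frank -> Enzo -> Yves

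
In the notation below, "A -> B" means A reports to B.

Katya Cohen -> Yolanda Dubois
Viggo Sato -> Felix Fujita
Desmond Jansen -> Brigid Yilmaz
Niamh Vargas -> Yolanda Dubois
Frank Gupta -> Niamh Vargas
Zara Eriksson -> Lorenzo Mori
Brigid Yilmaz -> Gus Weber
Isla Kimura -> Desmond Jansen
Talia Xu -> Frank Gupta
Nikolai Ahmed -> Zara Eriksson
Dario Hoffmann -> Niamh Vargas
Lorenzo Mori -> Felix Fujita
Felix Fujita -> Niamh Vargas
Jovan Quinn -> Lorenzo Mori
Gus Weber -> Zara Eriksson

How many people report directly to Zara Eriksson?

Zara Eriksson directly manages Nikolai Ahmed, Gus Weber. That is 2 direct reports.

2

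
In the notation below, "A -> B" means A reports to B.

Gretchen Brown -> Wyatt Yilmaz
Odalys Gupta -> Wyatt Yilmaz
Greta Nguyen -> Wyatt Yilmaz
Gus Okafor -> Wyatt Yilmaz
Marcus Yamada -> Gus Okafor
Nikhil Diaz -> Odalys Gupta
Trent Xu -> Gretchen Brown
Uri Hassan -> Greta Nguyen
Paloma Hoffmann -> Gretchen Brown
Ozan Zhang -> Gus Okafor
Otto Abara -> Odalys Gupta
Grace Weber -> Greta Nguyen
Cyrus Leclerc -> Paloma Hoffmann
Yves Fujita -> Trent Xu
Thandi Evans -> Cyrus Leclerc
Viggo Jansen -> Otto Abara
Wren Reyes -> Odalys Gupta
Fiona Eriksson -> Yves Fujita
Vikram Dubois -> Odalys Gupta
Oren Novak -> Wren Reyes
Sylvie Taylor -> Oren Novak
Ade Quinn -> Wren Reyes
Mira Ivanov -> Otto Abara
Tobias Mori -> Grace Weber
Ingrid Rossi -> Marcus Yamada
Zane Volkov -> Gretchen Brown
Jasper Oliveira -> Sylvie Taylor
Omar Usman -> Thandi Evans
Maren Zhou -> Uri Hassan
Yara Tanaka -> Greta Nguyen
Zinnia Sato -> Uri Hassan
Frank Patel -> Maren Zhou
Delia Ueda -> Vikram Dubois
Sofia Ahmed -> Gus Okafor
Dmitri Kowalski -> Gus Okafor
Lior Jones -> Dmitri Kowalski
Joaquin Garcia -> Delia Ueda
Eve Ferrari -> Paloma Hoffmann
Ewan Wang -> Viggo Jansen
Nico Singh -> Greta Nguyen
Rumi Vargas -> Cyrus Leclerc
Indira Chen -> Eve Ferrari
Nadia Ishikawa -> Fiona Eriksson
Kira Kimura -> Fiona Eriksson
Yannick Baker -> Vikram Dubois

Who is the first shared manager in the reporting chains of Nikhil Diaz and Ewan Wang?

Nikhil Diaz's chain of managers is Odalys Gupta, Wyatt Yilmaz. Ewan Wang's chain of managers is Viggo Jansen, Otto Abara, Odalys Gupta, Wyatt Yilmaz. The first manager that appears in both chains is Odalys Gupta.

Odalys Gupta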